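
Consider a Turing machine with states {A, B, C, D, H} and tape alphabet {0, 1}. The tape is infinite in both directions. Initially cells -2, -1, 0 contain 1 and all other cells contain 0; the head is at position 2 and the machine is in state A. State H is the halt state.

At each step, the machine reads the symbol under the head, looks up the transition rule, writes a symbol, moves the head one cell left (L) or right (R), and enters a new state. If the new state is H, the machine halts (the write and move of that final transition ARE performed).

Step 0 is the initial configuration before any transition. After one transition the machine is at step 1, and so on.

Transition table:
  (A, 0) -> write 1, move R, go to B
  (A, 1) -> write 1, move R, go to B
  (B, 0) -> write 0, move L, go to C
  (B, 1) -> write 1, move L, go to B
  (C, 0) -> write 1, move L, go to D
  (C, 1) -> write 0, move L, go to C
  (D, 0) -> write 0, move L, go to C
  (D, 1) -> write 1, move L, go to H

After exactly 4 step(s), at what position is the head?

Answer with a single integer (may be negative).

Step 1: in state A at pos 2, read 0 -> (A,0)->write 1,move R,goto B. Now: state=B, head=3, tape[-3..4]=01110100 (head:       ^)
Step 2: in state B at pos 3, read 0 -> (B,0)->write 0,move L,goto C. Now: state=C, head=2, tape[-3..4]=01110100 (head:      ^)
Step 3: in state C at pos 2, read 1 -> (C,1)->write 0,move L,goto C. Now: state=C, head=1, tape[-3..4]=01110000 (head:     ^)
Step 4: in state C at pos 1, read 0 -> (C,0)->write 1,move L,goto D. Now: state=D, head=0, tape[-3..4]=01111000 (head:    ^)

Answer: 0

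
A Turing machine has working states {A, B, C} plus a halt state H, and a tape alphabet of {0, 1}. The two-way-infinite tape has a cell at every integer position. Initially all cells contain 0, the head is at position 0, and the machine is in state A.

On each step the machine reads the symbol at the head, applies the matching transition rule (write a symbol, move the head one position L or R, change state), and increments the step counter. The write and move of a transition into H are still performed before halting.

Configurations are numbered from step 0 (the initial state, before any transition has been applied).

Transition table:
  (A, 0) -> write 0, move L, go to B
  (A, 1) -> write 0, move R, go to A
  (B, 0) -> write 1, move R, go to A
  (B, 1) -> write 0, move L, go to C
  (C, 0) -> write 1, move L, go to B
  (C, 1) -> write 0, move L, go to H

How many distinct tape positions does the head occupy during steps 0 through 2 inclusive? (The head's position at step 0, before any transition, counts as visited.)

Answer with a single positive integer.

Step 1: in state A at pos 0, read 0 -> (A,0)->write 0,move L,goto B. Now: state=B, head=-1, tape[-2..1]=0000 (head:  ^)
Step 2: in state B at pos -1, read 0 -> (B,0)->write 1,move R,goto A. Now: state=A, head=0, tape[-2..1]=0100 (head:   ^)
Head positions at steps 0..2: starting at 0, distinct positions visited = {-1, 0} -> 2 position(s)

Answer: 2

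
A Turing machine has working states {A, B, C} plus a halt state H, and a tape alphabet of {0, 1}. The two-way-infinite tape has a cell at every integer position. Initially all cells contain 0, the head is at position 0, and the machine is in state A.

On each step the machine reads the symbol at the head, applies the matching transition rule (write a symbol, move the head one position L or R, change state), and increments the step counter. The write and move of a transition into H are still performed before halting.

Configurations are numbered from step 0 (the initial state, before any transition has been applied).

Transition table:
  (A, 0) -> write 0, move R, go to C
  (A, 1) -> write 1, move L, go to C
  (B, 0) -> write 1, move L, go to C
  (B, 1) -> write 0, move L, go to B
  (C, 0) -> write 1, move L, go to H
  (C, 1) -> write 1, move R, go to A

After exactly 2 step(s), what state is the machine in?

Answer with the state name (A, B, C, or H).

Step 1: in state A at pos 0, read 0 -> (A,0)->write 0,move R,goto C. Now: state=C, head=1, tape[-1..2]=0000 (head:   ^)
Step 2: in state C at pos 1, read 0 -> (C,0)->write 1,move L,goto H. Now: state=H, head=0, tape[-1..2]=0010 (head:  ^)

Answer: H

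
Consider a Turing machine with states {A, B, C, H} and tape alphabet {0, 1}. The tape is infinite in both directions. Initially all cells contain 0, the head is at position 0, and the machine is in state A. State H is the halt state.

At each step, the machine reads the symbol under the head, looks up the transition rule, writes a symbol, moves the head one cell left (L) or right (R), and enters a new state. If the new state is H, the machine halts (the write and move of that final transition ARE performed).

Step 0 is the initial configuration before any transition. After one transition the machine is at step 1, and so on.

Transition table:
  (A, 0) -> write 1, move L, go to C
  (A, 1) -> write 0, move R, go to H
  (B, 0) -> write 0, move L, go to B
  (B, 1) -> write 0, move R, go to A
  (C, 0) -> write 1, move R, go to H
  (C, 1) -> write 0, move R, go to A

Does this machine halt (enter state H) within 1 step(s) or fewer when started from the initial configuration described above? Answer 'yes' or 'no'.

Step 1: in state A at pos 0, read 0 -> (A,0)->write 1,move L,goto C. Now: state=C, head=-1, tape[-2..1]=0010 (head:  ^)
After 1 step(s): state = C (not H) -> not halted within 1 -> no

Answer: no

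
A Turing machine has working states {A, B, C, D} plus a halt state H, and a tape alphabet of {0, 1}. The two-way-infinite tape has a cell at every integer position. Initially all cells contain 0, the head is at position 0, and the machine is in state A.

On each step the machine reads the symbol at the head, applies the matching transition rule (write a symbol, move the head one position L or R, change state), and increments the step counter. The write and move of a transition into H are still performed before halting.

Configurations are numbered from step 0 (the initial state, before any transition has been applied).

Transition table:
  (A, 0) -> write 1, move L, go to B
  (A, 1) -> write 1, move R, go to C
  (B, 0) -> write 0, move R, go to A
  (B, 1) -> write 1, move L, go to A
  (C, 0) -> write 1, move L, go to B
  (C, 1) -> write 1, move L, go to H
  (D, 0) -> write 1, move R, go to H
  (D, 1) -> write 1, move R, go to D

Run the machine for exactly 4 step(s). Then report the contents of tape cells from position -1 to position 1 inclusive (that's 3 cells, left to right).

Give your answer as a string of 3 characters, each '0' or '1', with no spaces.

Answer: 011

Derivation:
Step 1: in state A at pos 0, read 0 -> (A,0)->write 1,move L,goto B. Now: state=B, head=-1, tape[-2..1]=0010 (head:  ^)
Step 2: in state B at pos -1, read 0 -> (B,0)->write 0,move R,goto A. Now: state=A, head=0, tape[-2..1]=0010 (head:   ^)
Step 3: in state A at pos 0, read 1 -> (A,1)->write 1,move R,goto C. Now: state=C, head=1, tape[-2..2]=00100 (head:    ^)
Step 4: in state C at pos 1, read 0 -> (C,0)->write 1,move L,goto B. Now: state=B, head=0, tape[-2..2]=00110 (head:   ^)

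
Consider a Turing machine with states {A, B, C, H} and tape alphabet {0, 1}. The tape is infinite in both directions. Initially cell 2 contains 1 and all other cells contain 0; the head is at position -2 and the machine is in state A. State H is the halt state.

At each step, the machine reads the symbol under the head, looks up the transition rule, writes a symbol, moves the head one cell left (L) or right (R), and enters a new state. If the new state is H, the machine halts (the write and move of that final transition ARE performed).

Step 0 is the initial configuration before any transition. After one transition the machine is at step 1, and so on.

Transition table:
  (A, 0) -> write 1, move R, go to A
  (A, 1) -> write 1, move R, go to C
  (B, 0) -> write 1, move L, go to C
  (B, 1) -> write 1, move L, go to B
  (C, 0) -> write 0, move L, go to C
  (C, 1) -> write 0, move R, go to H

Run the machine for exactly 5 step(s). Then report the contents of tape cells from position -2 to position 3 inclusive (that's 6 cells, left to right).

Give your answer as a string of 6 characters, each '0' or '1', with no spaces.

Step 1: in state A at pos -2, read 0 -> (A,0)->write 1,move R,goto A. Now: state=A, head=-1, tape[-3..3]=0100010 (head:   ^)
Step 2: in state A at pos -1, read 0 -> (A,0)->write 1,move R,goto A. Now: state=A, head=0, tape[-3..3]=0110010 (head:    ^)
Step 3: in state A at pos 0, read 0 -> (A,0)->write 1,move R,goto A. Now: state=A, head=1, tape[-3..3]=0111010 (head:     ^)
Step 4: in state A at pos 1, read 0 -> (A,0)->write 1,move R,goto A. Now: state=A, head=2, tape[-3..3]=0111110 (head:      ^)
Step 5: in state A at pos 2, read 1 -> (A,1)->write 1,move R,goto C. Now: state=C, head=3, tape[-3..4]=01111100 (head:       ^)

Answer: 111110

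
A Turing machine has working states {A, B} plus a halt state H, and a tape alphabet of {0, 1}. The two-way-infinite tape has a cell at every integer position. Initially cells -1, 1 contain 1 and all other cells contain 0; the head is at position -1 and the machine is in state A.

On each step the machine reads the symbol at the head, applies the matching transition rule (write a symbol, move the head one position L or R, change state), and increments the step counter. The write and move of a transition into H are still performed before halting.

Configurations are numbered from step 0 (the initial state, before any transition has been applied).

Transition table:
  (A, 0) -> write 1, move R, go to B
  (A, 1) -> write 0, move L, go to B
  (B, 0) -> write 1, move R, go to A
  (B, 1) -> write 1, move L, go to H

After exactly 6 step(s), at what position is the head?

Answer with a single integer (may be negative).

Answer: -1

Derivation:
Step 1: in state A at pos -1, read 1 -> (A,1)->write 0,move L,goto B. Now: state=B, head=-2, tape[-3..2]=000010 (head:  ^)
Step 2: in state B at pos -2, read 0 -> (B,0)->write 1,move R,goto A. Now: state=A, head=-1, tape[-3..2]=010010 (head:   ^)
Step 3: in state A at pos -1, read 0 -> (A,0)->write 1,move R,goto B. Now: state=B, head=0, tape[-3..2]=011010 (head:    ^)
Step 4: in state B at pos 0, read 0 -> (B,0)->write 1,move R,goto A. Now: state=A, head=1, tape[-3..2]=011110 (head:     ^)
Step 5: in state A at pos 1, read 1 -> (A,1)->write 0,move L,goto B. Now: state=B, head=0, tape[-3..2]=011100 (head:    ^)
Step 6: in state B at pos 0, read 1 -> (B,1)->write 1,move L,goto H. Now: state=H, head=-1, tape[-3..2]=011100 (head:   ^)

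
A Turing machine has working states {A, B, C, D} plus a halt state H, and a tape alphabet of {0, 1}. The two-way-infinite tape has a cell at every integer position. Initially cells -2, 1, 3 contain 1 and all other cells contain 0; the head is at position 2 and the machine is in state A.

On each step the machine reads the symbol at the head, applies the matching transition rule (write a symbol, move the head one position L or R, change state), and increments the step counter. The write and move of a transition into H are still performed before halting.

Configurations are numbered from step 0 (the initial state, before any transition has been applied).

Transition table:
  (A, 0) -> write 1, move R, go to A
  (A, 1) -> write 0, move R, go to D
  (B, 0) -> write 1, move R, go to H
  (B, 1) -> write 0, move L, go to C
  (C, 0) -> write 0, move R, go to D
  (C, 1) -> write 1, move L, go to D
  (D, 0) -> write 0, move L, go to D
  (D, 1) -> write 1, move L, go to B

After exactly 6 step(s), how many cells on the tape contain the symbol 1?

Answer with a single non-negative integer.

Step 1: in state A at pos 2, read 0 -> (A,0)->write 1,move R,goto A. Now: state=A, head=3, tape[-3..4]=01001110 (head:       ^)
Step 2: in state A at pos 3, read 1 -> (A,1)->write 0,move R,goto D. Now: state=D, head=4, tape[-3..5]=010011000 (head:        ^)
Step 3: in state D at pos 4, read 0 -> (D,0)->write 0,move L,goto D. Now: state=D, head=3, tape[-3..5]=010011000 (head:       ^)
Step 4: in state D at pos 3, read 0 -> (D,0)->write 0,move L,goto D. Now: state=D, head=2, tape[-3..5]=010011000 (head:      ^)
Step 5: in state D at pos 2, read 1 -> (D,1)->write 1,move L,goto B. Now: state=B, head=1, tape[-3..5]=010011000 (head:     ^)
Step 6: in state B at pos 1, read 1 -> (B,1)->write 0,move L,goto C. Now: state=C, head=0, tape[-3..5]=010001000 (head:    ^)
Cells containing 1 after step 6: {-2, 2} -> 2 cell(s)

Answer: 2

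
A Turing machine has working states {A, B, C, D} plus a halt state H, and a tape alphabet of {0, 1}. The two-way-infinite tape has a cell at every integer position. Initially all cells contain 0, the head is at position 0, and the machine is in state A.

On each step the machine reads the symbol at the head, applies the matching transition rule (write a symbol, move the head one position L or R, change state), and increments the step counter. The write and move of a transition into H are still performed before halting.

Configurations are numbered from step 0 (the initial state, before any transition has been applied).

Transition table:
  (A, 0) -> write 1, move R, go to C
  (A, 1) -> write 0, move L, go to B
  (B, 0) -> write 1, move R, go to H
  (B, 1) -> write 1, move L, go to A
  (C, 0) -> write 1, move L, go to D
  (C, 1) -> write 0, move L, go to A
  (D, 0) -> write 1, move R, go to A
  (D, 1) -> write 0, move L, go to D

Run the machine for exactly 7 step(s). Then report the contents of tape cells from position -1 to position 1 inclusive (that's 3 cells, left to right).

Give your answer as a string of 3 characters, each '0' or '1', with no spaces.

Step 1: in state A at pos 0, read 0 -> (A,0)->write 1,move R,goto C. Now: state=C, head=1, tape[-1..2]=0100 (head:   ^)
Step 2: in state C at pos 1, read 0 -> (C,0)->write 1,move L,goto D. Now: state=D, head=0, tape[-1..2]=0110 (head:  ^)
Step 3: in state D at pos 0, read 1 -> (D,1)->write 0,move L,goto D. Now: state=D, head=-1, tape[-2..2]=00010 (head:  ^)
Step 4: in state D at pos -1, read 0 -> (D,0)->write 1,move R,goto A. Now: state=A, head=0, tape[-2..2]=01010 (head:   ^)
Step 5: in state A at pos 0, read 0 -> (A,0)->write 1,move R,goto C. Now: state=C, head=1, tape[-2..2]=01110 (head:    ^)
Step 6: in state C at pos 1, read 1 -> (C,1)->write 0,move L,goto A. Now: state=A, head=0, tape[-2..2]=01100 (head:   ^)
Step 7: in state A at pos 0, read 1 -> (A,1)->write 0,move L,goto B. Now: state=B, head=-1, tape[-2..2]=01000 (head:  ^)

Answer: 100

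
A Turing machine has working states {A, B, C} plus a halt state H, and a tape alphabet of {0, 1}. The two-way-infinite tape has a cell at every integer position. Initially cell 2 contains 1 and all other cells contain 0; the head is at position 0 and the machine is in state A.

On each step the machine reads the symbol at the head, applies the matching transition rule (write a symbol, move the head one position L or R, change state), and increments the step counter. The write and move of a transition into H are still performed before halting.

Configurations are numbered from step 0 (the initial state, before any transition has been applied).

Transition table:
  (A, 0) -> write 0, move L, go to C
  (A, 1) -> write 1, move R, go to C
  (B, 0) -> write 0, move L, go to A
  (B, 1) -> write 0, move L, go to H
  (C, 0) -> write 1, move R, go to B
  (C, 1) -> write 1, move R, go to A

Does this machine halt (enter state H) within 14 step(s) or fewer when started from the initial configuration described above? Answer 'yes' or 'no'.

Step 1: in state A at pos 0, read 0 -> (A,0)->write 0,move L,goto C. Now: state=C, head=-1, tape[-2..3]=000010 (head:  ^)
Step 2: in state C at pos -1, read 0 -> (C,0)->write 1,move R,goto B. Now: state=B, head=0, tape[-2..3]=010010 (head:   ^)
Step 3: in state B at pos 0, read 0 -> (B,0)->write 0,move L,goto A. Now: state=A, head=-1, tape[-2..3]=010010 (head:  ^)
Step 4: in state A at pos -1, read 1 -> (A,1)->write 1,move R,goto C. Now: state=C, head=0, tape[-2..3]=010010 (head:   ^)
Step 5: in state C at pos 0, read 0 -> (C,0)->write 1,move R,goto B. Now: state=B, head=1, tape[-2..3]=011010 (head:    ^)
Step 6: in state B at pos 1, read 0 -> (B,0)->write 0,move L,goto A. Now: state=A, head=0, tape[-2..3]=011010 (head:   ^)
Step 7: in state A at pos 0, read 1 -> (A,1)->write 1,move R,goto C. Now: state=C, head=1, tape[-2..3]=011010 (head:    ^)
Step 8: in state C at pos 1, read 0 -> (C,0)->write 1,move R,goto B. Now: state=B, head=2, tape[-2..3]=011110 (head:     ^)
Step 9: in state B at pos 2, read 1 -> (B,1)->write 0,move L,goto H. Now: state=H, head=1, tape[-2..3]=011100 (head:    ^)
State H reached at step 9; 9 <= 14 -> yes

Answer: yes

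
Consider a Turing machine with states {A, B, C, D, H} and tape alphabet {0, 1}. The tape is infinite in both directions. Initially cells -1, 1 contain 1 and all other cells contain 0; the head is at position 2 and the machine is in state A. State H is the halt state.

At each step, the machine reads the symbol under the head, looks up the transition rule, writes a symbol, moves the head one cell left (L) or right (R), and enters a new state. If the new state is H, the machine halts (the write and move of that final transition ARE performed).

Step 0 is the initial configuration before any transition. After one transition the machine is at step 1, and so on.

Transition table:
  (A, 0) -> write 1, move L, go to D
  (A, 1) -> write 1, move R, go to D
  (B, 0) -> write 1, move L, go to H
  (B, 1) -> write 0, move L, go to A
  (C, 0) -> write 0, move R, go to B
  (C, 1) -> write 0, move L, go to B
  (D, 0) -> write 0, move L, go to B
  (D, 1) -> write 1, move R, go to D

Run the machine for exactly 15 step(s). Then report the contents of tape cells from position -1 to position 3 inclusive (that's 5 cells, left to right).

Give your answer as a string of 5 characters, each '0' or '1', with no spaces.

Step 1: in state A at pos 2, read 0 -> (A,0)->write 1,move L,goto D. Now: state=D, head=1, tape[-2..3]=010110 (head:    ^)
Step 2: in state D at pos 1, read 1 -> (D,1)->write 1,move R,goto D. Now: state=D, head=2, tape[-2..3]=010110 (head:     ^)
Step 3: in state D at pos 2, read 1 -> (D,1)->write 1,move R,goto D. Now: state=D, head=3, tape[-2..4]=0101100 (head:      ^)
Step 4: in state D at pos 3, read 0 -> (D,0)->write 0,move L,goto B. Now: state=B, head=2, tape[-2..4]=0101100 (head:     ^)
Step 5: in state B at pos 2, read 1 -> (B,1)->write 0,move L,goto A. Now: state=A, head=1, tape[-2..4]=0101000 (head:    ^)
Step 6: in state A at pos 1, read 1 -> (A,1)->write 1,move R,goto D. Now: state=D, head=2, tape[-2..4]=0101000 (head:     ^)
Step 7: in state D at pos 2, read 0 -> (D,0)->write 0,move L,goto B. Now: state=B, head=1, tape[-2..4]=0101000 (head:    ^)
Step 8: in state B at pos 1, read 1 -> (B,1)->write 0,move L,goto A. Now: state=A, head=0, tape[-2..4]=0100000 (head:   ^)
Step 9: in state A at pos 0, read 0 -> (A,0)->write 1,move L,goto D. Now: state=D, head=-1, tape[-2..4]=0110000 (head:  ^)
Step 10: in state D at pos -1, read 1 -> (D,1)->write 1,move R,goto D. Now: state=D, head=0, tape[-2..4]=0110000 (head:   ^)
Step 11: in state D at pos 0, read 1 -> (D,1)->write 1,move R,goto D. Now: state=D, head=1, tape[-2..4]=0110000 (head:    ^)
Step 12: in state D at pos 1, read 0 -> (D,0)->write 0,move L,goto B. Now: state=B, head=0, tape[-2..4]=0110000 (head:   ^)
Step 13: in state B at pos 0, read 1 -> (B,1)->write 0,move L,goto A. Now: state=A, head=-1, tape[-2..4]=0100000 (head:  ^)
Step 14: in state A at pos -1, read 1 -> (A,1)->write 1,move R,goto D. Now: state=D, head=0, tape[-2..4]=0100000 (head:   ^)
Step 15: in state D at pos 0, read 0 -> (D,0)->write 0,move L,goto B. Now: state=B, head=-1, tape[-2..4]=0100000 (head:  ^)

Answer: 10000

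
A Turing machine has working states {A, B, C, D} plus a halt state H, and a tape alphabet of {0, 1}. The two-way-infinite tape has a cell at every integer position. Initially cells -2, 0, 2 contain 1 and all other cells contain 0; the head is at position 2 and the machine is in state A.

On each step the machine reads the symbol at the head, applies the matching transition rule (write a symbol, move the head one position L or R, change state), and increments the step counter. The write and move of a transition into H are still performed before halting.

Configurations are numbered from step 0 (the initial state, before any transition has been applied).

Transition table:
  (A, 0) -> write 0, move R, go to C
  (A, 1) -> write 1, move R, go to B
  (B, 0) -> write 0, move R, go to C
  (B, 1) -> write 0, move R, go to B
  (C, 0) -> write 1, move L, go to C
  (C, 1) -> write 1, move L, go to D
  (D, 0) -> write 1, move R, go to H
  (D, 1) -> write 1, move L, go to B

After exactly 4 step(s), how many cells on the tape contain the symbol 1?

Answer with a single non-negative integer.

Step 1: in state A at pos 2, read 1 -> (A,1)->write 1,move R,goto B. Now: state=B, head=3, tape[-3..4]=01010100 (head:       ^)
Step 2: in state B at pos 3, read 0 -> (B,0)->write 0,move R,goto C. Now: state=C, head=4, tape[-3..5]=010101000 (head:        ^)
Step 3: in state C at pos 4, read 0 -> (C,0)->write 1,move L,goto C. Now: state=C, head=3, tape[-3..5]=010101010 (head:       ^)
Step 4: in state C at pos 3, read 0 -> (C,0)->write 1,move L,goto C. Now: state=C, head=2, tape[-3..5]=010101110 (head:      ^)
Cells containing 1 after step 4: {-2, 0, 2, 3, 4} -> 5 cell(s)

Answer: 5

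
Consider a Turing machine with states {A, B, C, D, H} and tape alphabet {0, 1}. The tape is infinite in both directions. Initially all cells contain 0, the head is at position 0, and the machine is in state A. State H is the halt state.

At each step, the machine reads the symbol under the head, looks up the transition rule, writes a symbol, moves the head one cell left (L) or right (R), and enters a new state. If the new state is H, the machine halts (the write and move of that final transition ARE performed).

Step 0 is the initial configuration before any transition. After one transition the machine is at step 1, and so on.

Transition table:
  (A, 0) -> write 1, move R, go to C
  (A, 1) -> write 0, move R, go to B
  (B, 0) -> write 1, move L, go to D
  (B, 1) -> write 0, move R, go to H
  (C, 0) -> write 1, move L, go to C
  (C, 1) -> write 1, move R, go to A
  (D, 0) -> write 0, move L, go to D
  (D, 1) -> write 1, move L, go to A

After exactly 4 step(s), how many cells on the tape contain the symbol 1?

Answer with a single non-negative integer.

Answer: 1

Derivation:
Step 1: in state A at pos 0, read 0 -> (A,0)->write 1,move R,goto C. Now: state=C, head=1, tape[-1..2]=0100 (head:   ^)
Step 2: in state C at pos 1, read 0 -> (C,0)->write 1,move L,goto C. Now: state=C, head=0, tape[-1..2]=0110 (head:  ^)
Step 3: in state C at pos 0, read 1 -> (C,1)->write 1,move R,goto A. Now: state=A, head=1, tape[-1..2]=0110 (head:   ^)
Step 4: in state A at pos 1, read 1 -> (A,1)->write 0,move R,goto B. Now: state=B, head=2, tape[-1..3]=01000 (head:    ^)
Cells containing 1 after step 4: {0} -> 1 cell(s)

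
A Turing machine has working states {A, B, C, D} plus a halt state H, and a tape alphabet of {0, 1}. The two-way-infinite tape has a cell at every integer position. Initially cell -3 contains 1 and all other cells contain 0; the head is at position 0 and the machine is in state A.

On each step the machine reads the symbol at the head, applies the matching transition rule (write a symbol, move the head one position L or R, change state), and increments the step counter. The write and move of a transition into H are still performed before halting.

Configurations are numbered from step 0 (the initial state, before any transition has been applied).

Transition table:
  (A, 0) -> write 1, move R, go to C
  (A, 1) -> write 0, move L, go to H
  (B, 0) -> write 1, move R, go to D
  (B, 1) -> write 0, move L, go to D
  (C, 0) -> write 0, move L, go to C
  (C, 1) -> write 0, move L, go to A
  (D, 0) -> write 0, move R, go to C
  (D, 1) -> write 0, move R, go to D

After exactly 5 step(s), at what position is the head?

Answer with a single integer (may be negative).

Answer: -1

Derivation:
Step 1: in state A at pos 0, read 0 -> (A,0)->write 1,move R,goto C. Now: state=C, head=1, tape[-4..2]=0100100 (head:      ^)
Step 2: in state C at pos 1, read 0 -> (C,0)->write 0,move L,goto C. Now: state=C, head=0, tape[-4..2]=0100100 (head:     ^)
Step 3: in state C at pos 0, read 1 -> (C,1)->write 0,move L,goto A. Now: state=A, head=-1, tape[-4..2]=0100000 (head:    ^)
Step 4: in state A at pos -1, read 0 -> (A,0)->write 1,move R,goto C. Now: state=C, head=0, tape[-4..2]=0101000 (head:     ^)
Step 5: in state C at pos 0, read 0 -> (C,0)->write 0,move L,goto C. Now: state=C, head=-1, tape[-4..2]=0101000 (head:    ^)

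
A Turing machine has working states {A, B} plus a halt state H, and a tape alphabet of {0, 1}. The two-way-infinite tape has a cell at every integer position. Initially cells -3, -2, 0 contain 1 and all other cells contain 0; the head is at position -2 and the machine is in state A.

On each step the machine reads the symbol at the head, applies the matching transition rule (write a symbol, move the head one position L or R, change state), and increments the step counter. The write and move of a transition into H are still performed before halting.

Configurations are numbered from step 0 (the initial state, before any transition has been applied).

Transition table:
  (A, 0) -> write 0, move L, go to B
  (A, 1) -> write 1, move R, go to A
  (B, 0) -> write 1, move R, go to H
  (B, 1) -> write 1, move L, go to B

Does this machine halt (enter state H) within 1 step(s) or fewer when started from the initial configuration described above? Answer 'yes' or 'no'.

Step 1: in state A at pos -2, read 1 -> (A,1)->write 1,move R,goto A. Now: state=A, head=-1, tape[-4..1]=011010 (head:    ^)
After 1 step(s): state = A (not H) -> not halted within 1 -> no

Answer: no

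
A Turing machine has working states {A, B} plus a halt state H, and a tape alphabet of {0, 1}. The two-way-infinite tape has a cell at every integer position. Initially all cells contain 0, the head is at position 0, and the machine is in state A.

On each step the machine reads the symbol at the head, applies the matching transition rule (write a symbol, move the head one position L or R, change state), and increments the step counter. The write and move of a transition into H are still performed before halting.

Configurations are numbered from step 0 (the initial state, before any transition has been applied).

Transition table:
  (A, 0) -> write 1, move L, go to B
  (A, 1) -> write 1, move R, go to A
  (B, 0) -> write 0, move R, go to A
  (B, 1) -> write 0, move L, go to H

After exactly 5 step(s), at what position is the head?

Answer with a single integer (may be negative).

Step 1: in state A at pos 0, read 0 -> (A,0)->write 1,move L,goto B. Now: state=B, head=-1, tape[-2..1]=0010 (head:  ^)
Step 2: in state B at pos -1, read 0 -> (B,0)->write 0,move R,goto A. Now: state=A, head=0, tape[-2..1]=0010 (head:   ^)
Step 3: in state A at pos 0, read 1 -> (A,1)->write 1,move R,goto A. Now: state=A, head=1, tape[-2..2]=00100 (head:    ^)
Step 4: in state A at pos 1, read 0 -> (A,0)->write 1,move L,goto B. Now: state=B, head=0, tape[-2..2]=00110 (head:   ^)
Step 5: in state B at pos 0, read 1 -> (B,1)->write 0,move L,goto H. Now: state=H, head=-1, tape[-2..2]=00010 (head:  ^)

Answer: -1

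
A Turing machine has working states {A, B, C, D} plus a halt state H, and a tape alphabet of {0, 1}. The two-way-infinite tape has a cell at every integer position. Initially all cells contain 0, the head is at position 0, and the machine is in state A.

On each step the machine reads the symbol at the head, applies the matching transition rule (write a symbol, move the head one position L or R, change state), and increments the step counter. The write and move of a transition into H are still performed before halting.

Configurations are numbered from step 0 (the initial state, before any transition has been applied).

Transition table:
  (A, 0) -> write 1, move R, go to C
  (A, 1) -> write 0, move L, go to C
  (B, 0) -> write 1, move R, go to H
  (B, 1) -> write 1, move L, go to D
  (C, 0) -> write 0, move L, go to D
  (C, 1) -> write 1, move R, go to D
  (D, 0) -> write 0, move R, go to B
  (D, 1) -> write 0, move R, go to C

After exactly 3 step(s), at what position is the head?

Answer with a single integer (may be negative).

Answer: 1

Derivation:
Step 1: in state A at pos 0, read 0 -> (A,0)->write 1,move R,goto C. Now: state=C, head=1, tape[-1..2]=0100 (head:   ^)
Step 2: in state C at pos 1, read 0 -> (C,0)->write 0,move L,goto D. Now: state=D, head=0, tape[-1..2]=0100 (head:  ^)
Step 3: in state D at pos 0, read 1 -> (D,1)->write 0,move R,goto C. Now: state=C, head=1, tape[-1..2]=0000 (head:   ^)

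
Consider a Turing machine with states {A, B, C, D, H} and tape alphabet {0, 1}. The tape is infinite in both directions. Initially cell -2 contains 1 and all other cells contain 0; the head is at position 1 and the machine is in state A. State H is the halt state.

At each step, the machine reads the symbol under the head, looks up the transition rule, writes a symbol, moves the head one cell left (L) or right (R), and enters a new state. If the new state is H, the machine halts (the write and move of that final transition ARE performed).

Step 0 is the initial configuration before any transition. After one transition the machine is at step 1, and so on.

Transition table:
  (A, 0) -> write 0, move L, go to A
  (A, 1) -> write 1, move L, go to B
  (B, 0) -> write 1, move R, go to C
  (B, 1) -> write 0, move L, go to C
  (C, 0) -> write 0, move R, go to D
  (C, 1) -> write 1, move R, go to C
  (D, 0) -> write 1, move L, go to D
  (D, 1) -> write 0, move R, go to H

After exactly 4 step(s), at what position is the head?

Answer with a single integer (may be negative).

Step 1: in state A at pos 1, read 0 -> (A,0)->write 0,move L,goto A. Now: state=A, head=0, tape[-3..2]=010000 (head:    ^)
Step 2: in state A at pos 0, read 0 -> (A,0)->write 0,move L,goto A. Now: state=A, head=-1, tape[-3..2]=010000 (head:   ^)
Step 3: in state A at pos -1, read 0 -> (A,0)->write 0,move L,goto A. Now: state=A, head=-2, tape[-3..2]=010000 (head:  ^)
Step 4: in state A at pos -2, read 1 -> (A,1)->write 1,move L,goto B. Now: state=B, head=-3, tape[-4..2]=0010000 (head:  ^)

Answer: -3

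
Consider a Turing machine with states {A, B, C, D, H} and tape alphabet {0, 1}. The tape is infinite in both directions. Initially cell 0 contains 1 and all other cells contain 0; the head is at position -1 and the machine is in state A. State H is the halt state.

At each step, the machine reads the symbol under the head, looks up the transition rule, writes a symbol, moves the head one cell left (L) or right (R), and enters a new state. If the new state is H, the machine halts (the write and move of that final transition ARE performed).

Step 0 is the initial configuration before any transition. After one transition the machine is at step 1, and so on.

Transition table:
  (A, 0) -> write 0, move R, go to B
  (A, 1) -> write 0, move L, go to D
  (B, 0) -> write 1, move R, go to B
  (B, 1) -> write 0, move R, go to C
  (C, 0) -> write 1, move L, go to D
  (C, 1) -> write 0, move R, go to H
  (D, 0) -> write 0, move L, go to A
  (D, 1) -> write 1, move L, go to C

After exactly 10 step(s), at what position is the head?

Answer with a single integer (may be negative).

Answer: -1

Derivation:
Step 1: in state A at pos -1, read 0 -> (A,0)->write 0,move R,goto B. Now: state=B, head=0, tape[-2..1]=0010 (head:   ^)
Step 2: in state B at pos 0, read 1 -> (B,1)->write 0,move R,goto C. Now: state=C, head=1, tape[-2..2]=00000 (head:    ^)
Step 3: in state C at pos 1, read 0 -> (C,0)->write 1,move L,goto D. Now: state=D, head=0, tape[-2..2]=00010 (head:   ^)
Step 4: in state D at pos 0, read 0 -> (D,0)->write 0,move L,goto A. Now: state=A, head=-1, tape[-2..2]=00010 (head:  ^)
Step 5: in state A at pos -1, read 0 -> (A,0)->write 0,move R,goto B. Now: state=B, head=0, tape[-2..2]=00010 (head:   ^)
Step 6: in state B at pos 0, read 0 -> (B,0)->write 1,move R,goto B. Now: state=B, head=1, tape[-2..2]=00110 (head:    ^)
Step 7: in state B at pos 1, read 1 -> (B,1)->write 0,move R,goto C. Now: state=C, head=2, tape[-2..3]=001000 (head:     ^)
Step 8: in state C at pos 2, read 0 -> (C,0)->write 1,move L,goto D. Now: state=D, head=1, tape[-2..3]=001010 (head:    ^)
Step 9: in state D at pos 1, read 0 -> (D,0)->write 0,move L,goto A. Now: state=A, head=0, tape[-2..3]=001010 (head:   ^)
Step 10: in state A at pos 0, read 1 -> (A,1)->write 0,move L,goto D. Now: state=D, head=-1, tape[-2..3]=000010 (head:  ^)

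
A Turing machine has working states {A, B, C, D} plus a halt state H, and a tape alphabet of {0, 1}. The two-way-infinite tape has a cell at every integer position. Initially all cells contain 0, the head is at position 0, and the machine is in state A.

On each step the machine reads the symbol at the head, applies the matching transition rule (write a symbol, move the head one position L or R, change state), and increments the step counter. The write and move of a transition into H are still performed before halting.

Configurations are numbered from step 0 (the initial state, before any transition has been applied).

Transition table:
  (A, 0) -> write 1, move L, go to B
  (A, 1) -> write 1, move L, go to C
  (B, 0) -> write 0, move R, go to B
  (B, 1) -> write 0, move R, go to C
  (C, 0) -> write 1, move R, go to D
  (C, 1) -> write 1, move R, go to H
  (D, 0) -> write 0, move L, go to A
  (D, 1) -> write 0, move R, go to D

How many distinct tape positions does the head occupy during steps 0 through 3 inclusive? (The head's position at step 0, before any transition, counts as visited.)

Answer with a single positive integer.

Answer: 3

Derivation:
Step 1: in state A at pos 0, read 0 -> (A,0)->write 1,move L,goto B. Now: state=B, head=-1, tape[-2..1]=0010 (head:  ^)
Step 2: in state B at pos -1, read 0 -> (B,0)->write 0,move R,goto B. Now: state=B, head=0, tape[-2..1]=0010 (head:   ^)
Step 3: in state B at pos 0, read 1 -> (B,1)->write 0,move R,goto C. Now: state=C, head=1, tape[-2..2]=00000 (head:    ^)
Head positions at steps 0..3: starting at 0, distinct positions visited = {-1, 0, 1} -> 3 position(s)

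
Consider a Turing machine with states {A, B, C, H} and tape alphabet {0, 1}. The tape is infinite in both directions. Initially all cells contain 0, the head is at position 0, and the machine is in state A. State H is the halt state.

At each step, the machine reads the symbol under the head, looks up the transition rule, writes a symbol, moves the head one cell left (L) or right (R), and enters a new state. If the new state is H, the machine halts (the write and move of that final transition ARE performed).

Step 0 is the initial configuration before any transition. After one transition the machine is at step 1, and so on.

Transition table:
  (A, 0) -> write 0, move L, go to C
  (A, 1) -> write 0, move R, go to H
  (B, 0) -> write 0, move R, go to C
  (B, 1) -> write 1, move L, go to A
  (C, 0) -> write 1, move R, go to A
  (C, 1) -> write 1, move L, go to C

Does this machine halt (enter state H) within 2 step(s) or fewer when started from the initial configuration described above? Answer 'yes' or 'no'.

Answer: no

Derivation:
Step 1: in state A at pos 0, read 0 -> (A,0)->write 0,move L,goto C. Now: state=C, head=-1, tape[-2..1]=0000 (head:  ^)
Step 2: in state C at pos -1, read 0 -> (C,0)->write 1,move R,goto A. Now: state=A, head=0, tape[-2..1]=0100 (head:   ^)
After 2 step(s): state = A (not H) -> not halted within 2 -> no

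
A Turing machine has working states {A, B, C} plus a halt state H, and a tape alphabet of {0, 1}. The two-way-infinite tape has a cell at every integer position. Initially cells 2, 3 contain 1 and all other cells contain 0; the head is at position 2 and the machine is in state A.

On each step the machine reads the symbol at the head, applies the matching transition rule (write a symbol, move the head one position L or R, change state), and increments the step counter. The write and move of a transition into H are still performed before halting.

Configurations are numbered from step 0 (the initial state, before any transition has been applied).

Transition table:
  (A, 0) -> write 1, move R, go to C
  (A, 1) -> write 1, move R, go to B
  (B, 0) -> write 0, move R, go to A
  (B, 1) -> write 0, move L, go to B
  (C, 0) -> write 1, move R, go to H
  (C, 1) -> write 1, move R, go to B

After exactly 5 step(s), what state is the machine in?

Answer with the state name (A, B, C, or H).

Answer: C

Derivation:
Step 1: in state A at pos 2, read 1 -> (A,1)->write 1,move R,goto B. Now: state=B, head=3, tape[1..4]=0110 (head:   ^)
Step 2: in state B at pos 3, read 1 -> (B,1)->write 0,move L,goto B. Now: state=B, head=2, tape[1..4]=0100 (head:  ^)
Step 3: in state B at pos 2, read 1 -> (B,1)->write 0,move L,goto B. Now: state=B, head=1, tape[0..4]=00000 (head:  ^)
Step 4: in state B at pos 1, read 0 -> (B,0)->write 0,move R,goto A. Now: state=A, head=2, tape[0..4]=00000 (head:   ^)
Step 5: in state A at pos 2, read 0 -> (A,0)->write 1,move R,goto C. Now: state=C, head=3, tape[0..4]=00100 (head:    ^)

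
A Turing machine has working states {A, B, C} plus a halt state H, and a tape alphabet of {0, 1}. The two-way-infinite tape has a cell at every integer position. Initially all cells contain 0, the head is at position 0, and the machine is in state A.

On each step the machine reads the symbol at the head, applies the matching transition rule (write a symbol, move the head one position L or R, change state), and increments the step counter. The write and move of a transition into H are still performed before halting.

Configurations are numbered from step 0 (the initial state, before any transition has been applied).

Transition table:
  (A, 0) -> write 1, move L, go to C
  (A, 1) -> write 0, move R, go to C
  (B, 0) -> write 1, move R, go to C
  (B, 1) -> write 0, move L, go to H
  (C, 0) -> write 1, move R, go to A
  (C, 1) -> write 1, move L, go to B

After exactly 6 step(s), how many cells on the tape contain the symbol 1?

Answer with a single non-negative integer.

Step 1: in state A at pos 0, read 0 -> (A,0)->write 1,move L,goto C. Now: state=C, head=-1, tape[-2..1]=0010 (head:  ^)
Step 2: in state C at pos -1, read 0 -> (C,0)->write 1,move R,goto A. Now: state=A, head=0, tape[-2..1]=0110 (head:   ^)
Step 3: in state A at pos 0, read 1 -> (A,1)->write 0,move R,goto C. Now: state=C, head=1, tape[-2..2]=01000 (head:    ^)
Step 4: in state C at pos 1, read 0 -> (C,0)->write 1,move R,goto A. Now: state=A, head=2, tape[-2..3]=010100 (head:     ^)
Step 5: in state A at pos 2, read 0 -> (A,0)->write 1,move L,goto C. Now: state=C, head=1, tape[-2..3]=010110 (head:    ^)
Step 6: in state C at pos 1, read 1 -> (C,1)->write 1,move L,goto B. Now: state=B, head=0, tape[-2..3]=010110 (head:   ^)
Cells containing 1 after step 6: {-1, 1, 2} -> 3 cell(s)

Answer: 3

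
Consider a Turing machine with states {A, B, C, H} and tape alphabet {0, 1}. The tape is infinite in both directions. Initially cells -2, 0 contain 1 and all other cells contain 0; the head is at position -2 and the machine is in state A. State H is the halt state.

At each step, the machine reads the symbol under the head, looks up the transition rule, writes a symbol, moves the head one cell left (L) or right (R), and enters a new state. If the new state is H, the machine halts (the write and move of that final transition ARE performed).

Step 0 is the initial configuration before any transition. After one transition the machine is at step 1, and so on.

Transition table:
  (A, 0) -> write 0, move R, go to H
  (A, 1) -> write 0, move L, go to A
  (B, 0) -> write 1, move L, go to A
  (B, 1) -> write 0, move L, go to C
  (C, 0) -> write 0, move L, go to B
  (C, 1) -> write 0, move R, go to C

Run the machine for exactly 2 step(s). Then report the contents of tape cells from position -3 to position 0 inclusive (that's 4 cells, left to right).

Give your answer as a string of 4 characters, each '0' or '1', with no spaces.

Answer: 0001

Derivation:
Step 1: in state A at pos -2, read 1 -> (A,1)->write 0,move L,goto A. Now: state=A, head=-3, tape[-4..1]=000010 (head:  ^)
Step 2: in state A at pos -3, read 0 -> (A,0)->write 0,move R,goto H. Now: state=H, head=-2, tape[-4..1]=000010 (head:   ^)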